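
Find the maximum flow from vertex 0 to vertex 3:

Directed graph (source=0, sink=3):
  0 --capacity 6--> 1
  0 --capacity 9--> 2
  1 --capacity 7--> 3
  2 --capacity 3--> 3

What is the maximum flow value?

Computing max flow:
  Flow on (0->1): 6/6
  Flow on (0->2): 3/9
  Flow on (1->3): 6/7
  Flow on (2->3): 3/3
Maximum flow = 9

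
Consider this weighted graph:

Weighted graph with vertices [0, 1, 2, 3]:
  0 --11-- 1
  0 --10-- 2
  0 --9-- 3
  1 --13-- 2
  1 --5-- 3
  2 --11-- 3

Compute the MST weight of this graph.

Applying Kruskal's algorithm (sort edges by weight, add if no cycle):
  Add (1,3) w=5
  Add (0,3) w=9
  Add (0,2) w=10
  Skip (0,1) w=11 (creates cycle)
  Skip (2,3) w=11 (creates cycle)
  Skip (1,2) w=13 (creates cycle)
MST weight = 24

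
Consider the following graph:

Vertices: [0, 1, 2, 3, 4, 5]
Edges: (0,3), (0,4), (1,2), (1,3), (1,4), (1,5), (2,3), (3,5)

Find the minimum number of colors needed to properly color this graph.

The graph has a maximum clique of size 3 (lower bound on chromatic number).
A valid 3-coloring: {0: 0, 1: 0, 2: 2, 3: 1, 4: 1, 5: 2}.
Chromatic number = 3.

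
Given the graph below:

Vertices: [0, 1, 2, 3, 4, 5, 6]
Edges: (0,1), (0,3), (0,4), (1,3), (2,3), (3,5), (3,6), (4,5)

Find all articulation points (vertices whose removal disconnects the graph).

An articulation point is a vertex whose removal disconnects the graph.
Articulation points: [3]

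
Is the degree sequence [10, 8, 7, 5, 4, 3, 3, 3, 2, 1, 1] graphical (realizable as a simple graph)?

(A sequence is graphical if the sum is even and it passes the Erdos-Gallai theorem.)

Sum of degrees = 47. Sum is odd, so the sequence is NOT graphical.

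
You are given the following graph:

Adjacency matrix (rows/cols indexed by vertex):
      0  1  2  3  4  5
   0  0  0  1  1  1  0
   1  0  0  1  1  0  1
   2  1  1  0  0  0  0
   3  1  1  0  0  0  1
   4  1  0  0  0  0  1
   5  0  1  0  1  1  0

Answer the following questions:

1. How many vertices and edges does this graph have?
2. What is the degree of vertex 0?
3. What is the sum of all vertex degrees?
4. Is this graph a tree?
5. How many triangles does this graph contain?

Count: 6 vertices, 8 edges.
Vertex 0 has neighbors [2, 3, 4], degree = 3.
Handshaking lemma: 2 * 8 = 16.
A tree on 6 vertices has 5 edges. This graph has 8 edges (3 extra). Not a tree.
Number of triangles = 1.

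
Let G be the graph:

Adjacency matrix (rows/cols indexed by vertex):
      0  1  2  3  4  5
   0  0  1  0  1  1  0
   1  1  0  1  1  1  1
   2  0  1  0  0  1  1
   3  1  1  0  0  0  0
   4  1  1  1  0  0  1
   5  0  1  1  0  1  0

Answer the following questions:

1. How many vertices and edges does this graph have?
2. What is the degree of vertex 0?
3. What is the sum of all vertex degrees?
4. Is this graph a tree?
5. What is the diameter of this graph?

Count: 6 vertices, 10 edges.
Vertex 0 has neighbors [1, 3, 4], degree = 3.
Handshaking lemma: 2 * 10 = 20.
A tree on 6 vertices has 5 edges. This graph has 10 edges (5 extra). Not a tree.
Diameter (longest shortest path) = 2.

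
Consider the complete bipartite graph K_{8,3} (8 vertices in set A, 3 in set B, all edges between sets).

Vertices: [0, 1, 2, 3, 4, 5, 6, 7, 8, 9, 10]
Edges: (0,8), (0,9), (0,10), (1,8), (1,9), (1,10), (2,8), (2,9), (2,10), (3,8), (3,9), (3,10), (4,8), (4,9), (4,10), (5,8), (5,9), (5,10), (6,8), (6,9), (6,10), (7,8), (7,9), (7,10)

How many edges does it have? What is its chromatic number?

K_{8,3} has 8 * 3 = 24 edges.
Bipartite graphs have chromatic number 2 (color each partition differently).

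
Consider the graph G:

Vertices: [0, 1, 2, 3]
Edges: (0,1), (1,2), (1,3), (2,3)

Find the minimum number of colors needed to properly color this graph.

The graph has a maximum clique of size 3 (lower bound on chromatic number).
A valid 3-coloring: {0: 1, 1: 0, 2: 1, 3: 2}.
Chromatic number = 3.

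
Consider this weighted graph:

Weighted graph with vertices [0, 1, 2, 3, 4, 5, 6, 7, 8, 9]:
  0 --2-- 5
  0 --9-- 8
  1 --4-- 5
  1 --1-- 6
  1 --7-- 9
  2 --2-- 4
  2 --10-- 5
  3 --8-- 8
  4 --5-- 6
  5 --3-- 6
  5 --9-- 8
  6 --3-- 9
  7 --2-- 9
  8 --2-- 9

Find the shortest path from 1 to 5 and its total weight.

Using Dijkstra's algorithm from vertex 1:
Shortest path: 1 -> 5
Total weight: 4 = 4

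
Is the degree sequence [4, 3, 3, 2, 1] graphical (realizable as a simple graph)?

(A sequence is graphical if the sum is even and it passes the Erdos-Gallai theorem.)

Sum of degrees = 13. Sum is odd, so the sequence is NOT graphical.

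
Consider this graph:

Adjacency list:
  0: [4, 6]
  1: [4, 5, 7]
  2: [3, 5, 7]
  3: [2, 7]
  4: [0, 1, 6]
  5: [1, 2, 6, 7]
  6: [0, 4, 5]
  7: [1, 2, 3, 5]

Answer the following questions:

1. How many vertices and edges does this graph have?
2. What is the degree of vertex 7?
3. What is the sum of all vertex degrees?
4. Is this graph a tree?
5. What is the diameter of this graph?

Count: 8 vertices, 12 edges.
Vertex 7 has neighbors [1, 2, 3, 5], degree = 4.
Handshaking lemma: 2 * 12 = 24.
A tree on 8 vertices has 7 edges. This graph has 12 edges (5 extra). Not a tree.
Diameter (longest shortest path) = 4.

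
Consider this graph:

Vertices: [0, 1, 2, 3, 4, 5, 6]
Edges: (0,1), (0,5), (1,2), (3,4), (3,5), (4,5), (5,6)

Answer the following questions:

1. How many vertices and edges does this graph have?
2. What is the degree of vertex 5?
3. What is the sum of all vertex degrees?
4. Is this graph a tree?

Count: 7 vertices, 7 edges.
Vertex 5 has neighbors [0, 3, 4, 6], degree = 4.
Handshaking lemma: 2 * 7 = 14.
A tree on 7 vertices has 6 edges. This graph has 7 edges (1 extra). Not a tree.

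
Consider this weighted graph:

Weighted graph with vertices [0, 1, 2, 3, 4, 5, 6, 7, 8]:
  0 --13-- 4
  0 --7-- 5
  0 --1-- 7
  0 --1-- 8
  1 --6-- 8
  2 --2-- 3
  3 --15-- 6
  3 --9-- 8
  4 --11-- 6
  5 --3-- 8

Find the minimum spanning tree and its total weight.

Applying Kruskal's algorithm (sort edges by weight, add if no cycle):
  Add (0,8) w=1
  Add (0,7) w=1
  Add (2,3) w=2
  Add (5,8) w=3
  Add (1,8) w=6
  Skip (0,5) w=7 (creates cycle)
  Add (3,8) w=9
  Add (4,6) w=11
  Add (0,4) w=13
  Skip (3,6) w=15 (creates cycle)
MST weight = 46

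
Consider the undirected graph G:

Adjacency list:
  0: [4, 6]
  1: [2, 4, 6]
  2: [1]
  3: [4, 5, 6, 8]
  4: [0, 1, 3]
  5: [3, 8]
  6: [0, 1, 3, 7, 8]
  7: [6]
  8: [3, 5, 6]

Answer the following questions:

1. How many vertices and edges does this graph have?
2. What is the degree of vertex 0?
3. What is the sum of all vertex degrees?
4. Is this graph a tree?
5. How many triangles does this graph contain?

Count: 9 vertices, 12 edges.
Vertex 0 has neighbors [4, 6], degree = 2.
Handshaking lemma: 2 * 12 = 24.
A tree on 9 vertices has 8 edges. This graph has 12 edges (4 extra). Not a tree.
Number of triangles = 2.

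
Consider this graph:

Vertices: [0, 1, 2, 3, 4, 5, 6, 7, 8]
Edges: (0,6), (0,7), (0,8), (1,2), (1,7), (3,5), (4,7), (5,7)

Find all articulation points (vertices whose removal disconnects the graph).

An articulation point is a vertex whose removal disconnects the graph.
Articulation points: [0, 1, 5, 7]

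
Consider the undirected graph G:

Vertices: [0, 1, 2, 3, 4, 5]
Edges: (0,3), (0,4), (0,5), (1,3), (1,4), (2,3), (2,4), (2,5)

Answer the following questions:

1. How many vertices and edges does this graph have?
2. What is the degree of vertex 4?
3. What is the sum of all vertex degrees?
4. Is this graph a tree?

Count: 6 vertices, 8 edges.
Vertex 4 has neighbors [0, 1, 2], degree = 3.
Handshaking lemma: 2 * 8 = 16.
A tree on 6 vertices has 5 edges. This graph has 8 edges (3 extra). Not a tree.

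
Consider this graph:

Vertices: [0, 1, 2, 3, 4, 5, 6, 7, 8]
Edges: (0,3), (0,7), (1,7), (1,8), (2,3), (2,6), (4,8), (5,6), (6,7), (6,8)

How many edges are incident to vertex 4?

Vertex 4 has neighbors [8], so deg(4) = 1.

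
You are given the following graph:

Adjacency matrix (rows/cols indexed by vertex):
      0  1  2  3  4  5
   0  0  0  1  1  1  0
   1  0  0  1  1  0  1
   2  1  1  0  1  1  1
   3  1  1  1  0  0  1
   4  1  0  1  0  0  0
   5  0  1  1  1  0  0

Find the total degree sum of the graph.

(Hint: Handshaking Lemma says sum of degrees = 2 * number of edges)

Count edges: 10 edges.
By Handshaking Lemma: sum of degrees = 2 * 10 = 20.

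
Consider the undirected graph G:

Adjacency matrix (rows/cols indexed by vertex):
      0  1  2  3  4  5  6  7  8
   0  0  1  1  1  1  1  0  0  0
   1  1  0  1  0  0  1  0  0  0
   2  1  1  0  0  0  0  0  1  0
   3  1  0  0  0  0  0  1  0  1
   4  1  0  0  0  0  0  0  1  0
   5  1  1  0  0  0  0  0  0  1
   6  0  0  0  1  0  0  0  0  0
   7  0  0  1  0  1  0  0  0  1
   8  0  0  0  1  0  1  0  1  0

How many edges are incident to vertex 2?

Vertex 2 has neighbors [0, 1, 7], so deg(2) = 3.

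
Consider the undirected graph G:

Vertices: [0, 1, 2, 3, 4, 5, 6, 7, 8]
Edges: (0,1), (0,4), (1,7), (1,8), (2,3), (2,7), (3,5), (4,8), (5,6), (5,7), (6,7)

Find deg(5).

Vertex 5 has neighbors [3, 6, 7], so deg(5) = 3.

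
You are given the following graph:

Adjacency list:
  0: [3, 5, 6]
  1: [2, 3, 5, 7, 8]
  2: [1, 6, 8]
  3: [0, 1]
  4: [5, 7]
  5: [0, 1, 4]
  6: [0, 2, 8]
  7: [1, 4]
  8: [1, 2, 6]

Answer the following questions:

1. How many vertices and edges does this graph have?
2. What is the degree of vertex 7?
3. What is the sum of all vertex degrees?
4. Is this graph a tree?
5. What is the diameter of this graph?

Count: 9 vertices, 13 edges.
Vertex 7 has neighbors [1, 4], degree = 2.
Handshaking lemma: 2 * 13 = 26.
A tree on 9 vertices has 8 edges. This graph has 13 edges (5 extra). Not a tree.
Diameter (longest shortest path) = 3.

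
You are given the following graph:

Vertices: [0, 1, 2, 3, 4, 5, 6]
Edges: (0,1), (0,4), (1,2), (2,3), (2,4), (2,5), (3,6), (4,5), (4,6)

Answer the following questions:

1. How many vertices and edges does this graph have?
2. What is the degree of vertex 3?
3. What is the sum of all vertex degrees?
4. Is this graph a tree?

Count: 7 vertices, 9 edges.
Vertex 3 has neighbors [2, 6], degree = 2.
Handshaking lemma: 2 * 9 = 18.
A tree on 7 vertices has 6 edges. This graph has 9 edges (3 extra). Not a tree.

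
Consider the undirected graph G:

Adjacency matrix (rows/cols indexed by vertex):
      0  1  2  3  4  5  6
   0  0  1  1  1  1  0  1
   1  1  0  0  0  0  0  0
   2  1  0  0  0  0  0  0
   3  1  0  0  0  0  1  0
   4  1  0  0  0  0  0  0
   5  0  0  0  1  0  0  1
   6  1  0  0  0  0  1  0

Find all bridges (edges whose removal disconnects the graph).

A bridge is an edge whose removal increases the number of connected components.
Bridges found: (0,1), (0,2), (0,4)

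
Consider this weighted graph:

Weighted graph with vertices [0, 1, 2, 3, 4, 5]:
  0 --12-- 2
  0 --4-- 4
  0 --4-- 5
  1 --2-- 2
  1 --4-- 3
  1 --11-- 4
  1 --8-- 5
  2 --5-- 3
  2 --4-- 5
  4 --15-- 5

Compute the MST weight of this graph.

Applying Kruskal's algorithm (sort edges by weight, add if no cycle):
  Add (1,2) w=2
  Add (0,5) w=4
  Add (0,4) w=4
  Add (1,3) w=4
  Add (2,5) w=4
  Skip (2,3) w=5 (creates cycle)
  Skip (1,5) w=8 (creates cycle)
  Skip (1,4) w=11 (creates cycle)
  Skip (0,2) w=12 (creates cycle)
  Skip (4,5) w=15 (creates cycle)
MST weight = 18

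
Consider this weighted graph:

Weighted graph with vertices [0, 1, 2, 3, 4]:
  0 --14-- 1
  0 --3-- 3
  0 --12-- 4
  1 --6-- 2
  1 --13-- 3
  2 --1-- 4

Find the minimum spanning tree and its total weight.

Applying Kruskal's algorithm (sort edges by weight, add if no cycle):
  Add (2,4) w=1
  Add (0,3) w=3
  Add (1,2) w=6
  Add (0,4) w=12
  Skip (1,3) w=13 (creates cycle)
  Skip (0,1) w=14 (creates cycle)
MST weight = 22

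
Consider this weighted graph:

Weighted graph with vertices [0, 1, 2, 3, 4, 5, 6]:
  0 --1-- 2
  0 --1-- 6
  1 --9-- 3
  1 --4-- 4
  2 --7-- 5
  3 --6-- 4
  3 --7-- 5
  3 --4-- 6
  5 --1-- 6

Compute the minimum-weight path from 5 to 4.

Using Dijkstra's algorithm from vertex 5:
Shortest path: 5 -> 6 -> 3 -> 4
Total weight: 1 + 4 + 6 = 11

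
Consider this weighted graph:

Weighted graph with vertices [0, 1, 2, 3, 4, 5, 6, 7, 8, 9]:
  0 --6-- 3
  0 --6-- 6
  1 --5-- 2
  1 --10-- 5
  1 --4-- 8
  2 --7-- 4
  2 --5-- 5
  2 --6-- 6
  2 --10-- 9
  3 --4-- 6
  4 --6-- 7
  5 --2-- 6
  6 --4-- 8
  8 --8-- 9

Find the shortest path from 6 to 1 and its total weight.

Using Dijkstra's algorithm from vertex 6:
Shortest path: 6 -> 8 -> 1
Total weight: 4 + 4 = 8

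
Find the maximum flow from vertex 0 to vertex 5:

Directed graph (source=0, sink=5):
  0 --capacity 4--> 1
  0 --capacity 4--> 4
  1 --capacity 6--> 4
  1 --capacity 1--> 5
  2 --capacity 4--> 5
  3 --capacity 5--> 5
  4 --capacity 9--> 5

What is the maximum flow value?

Computing max flow:
  Flow on (0->1): 4/4
  Flow on (0->4): 4/4
  Flow on (1->4): 3/6
  Flow on (1->5): 1/1
  Flow on (4->5): 7/9
Maximum flow = 8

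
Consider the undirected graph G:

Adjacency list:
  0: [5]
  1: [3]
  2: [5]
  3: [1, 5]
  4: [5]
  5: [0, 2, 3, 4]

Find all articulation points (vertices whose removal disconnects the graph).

An articulation point is a vertex whose removal disconnects the graph.
Articulation points: [3, 5]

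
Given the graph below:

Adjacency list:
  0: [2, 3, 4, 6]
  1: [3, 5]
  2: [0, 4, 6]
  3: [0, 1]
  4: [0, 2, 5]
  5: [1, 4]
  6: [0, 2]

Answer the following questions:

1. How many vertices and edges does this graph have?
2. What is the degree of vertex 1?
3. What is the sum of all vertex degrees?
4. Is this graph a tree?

Count: 7 vertices, 9 edges.
Vertex 1 has neighbors [3, 5], degree = 2.
Handshaking lemma: 2 * 9 = 18.
A tree on 7 vertices has 6 edges. This graph has 9 edges (3 extra). Not a tree.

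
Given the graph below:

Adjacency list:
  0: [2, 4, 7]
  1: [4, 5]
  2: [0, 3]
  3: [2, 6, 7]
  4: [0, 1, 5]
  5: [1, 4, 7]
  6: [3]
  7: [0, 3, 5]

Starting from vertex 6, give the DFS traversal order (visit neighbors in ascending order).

DFS from vertex 6 (neighbors processed in ascending order):
Visit order: 6, 3, 2, 0, 4, 1, 5, 7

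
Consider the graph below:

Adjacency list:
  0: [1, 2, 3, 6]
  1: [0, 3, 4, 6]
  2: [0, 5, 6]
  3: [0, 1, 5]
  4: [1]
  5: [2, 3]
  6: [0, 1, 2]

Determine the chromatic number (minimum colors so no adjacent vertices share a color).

The graph has a maximum clique of size 3 (lower bound on chromatic number).
A valid 3-coloring: {0: 0, 1: 1, 2: 1, 3: 2, 4: 0, 5: 0, 6: 2}.
Chromatic number = 3.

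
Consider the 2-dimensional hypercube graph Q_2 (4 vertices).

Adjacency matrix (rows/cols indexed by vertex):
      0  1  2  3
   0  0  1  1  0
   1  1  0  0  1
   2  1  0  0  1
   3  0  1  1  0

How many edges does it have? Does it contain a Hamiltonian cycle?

Q_2 has 4 * 2 / 2 = 4 edges.
Q_2 (d >= 2) always has a Hamiltonian cycle: a 2-bit cyclic Gray code visits every vertex exactly once and returns to the start.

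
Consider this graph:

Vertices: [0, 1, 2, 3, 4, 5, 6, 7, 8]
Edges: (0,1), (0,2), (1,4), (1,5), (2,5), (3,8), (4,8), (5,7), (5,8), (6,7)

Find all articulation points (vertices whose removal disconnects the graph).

An articulation point is a vertex whose removal disconnects the graph.
Articulation points: [5, 7, 8]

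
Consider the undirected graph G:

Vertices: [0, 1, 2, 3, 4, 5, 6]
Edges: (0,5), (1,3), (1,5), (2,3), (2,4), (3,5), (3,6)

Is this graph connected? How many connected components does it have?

Checking connectivity: the graph has 1 connected component(s).
All vertices are reachable from each other. The graph IS connected.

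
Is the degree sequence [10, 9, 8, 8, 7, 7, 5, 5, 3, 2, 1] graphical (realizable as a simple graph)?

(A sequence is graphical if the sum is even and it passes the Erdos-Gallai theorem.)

Sum of degrees = 65. Sum is odd, so the sequence is NOT graphical.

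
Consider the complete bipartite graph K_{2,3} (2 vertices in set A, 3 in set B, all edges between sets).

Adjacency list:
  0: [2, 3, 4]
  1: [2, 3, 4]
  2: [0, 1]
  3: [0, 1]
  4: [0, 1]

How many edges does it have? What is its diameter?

K_{2,3} has 2 * 3 = 6 edges.
Any vertex reaches any opposite-side vertex in 1 step; same-side vertices reach in 2 steps via any opposite-side vertex.
Diameter = 2.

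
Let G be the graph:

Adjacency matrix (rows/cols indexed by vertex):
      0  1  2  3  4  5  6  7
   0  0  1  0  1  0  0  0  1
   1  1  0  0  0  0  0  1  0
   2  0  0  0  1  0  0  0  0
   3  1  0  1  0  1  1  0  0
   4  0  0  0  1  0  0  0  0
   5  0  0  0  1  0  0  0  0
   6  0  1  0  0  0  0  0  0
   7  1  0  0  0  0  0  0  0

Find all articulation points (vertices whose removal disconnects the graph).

An articulation point is a vertex whose removal disconnects the graph.
Articulation points: [0, 1, 3]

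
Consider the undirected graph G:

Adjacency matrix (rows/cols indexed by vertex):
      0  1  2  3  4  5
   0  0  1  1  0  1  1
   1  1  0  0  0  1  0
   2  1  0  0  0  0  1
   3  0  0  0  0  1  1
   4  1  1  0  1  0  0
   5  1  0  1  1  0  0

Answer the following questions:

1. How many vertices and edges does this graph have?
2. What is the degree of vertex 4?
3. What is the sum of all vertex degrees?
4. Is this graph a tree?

Count: 6 vertices, 8 edges.
Vertex 4 has neighbors [0, 1, 3], degree = 3.
Handshaking lemma: 2 * 8 = 16.
A tree on 6 vertices has 5 edges. This graph has 8 edges (3 extra). Not a tree.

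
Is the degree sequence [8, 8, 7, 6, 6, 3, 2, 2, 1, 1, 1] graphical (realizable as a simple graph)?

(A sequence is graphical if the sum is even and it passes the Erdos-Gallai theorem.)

Sum of degrees = 45. Sum is odd, so the sequence is NOT graphical.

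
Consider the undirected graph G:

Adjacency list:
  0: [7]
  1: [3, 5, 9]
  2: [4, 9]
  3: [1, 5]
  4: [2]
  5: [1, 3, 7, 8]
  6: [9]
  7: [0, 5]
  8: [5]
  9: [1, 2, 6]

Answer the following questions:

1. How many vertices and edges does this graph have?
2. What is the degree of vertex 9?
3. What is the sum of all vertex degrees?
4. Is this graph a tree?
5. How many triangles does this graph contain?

Count: 10 vertices, 10 edges.
Vertex 9 has neighbors [1, 2, 6], degree = 3.
Handshaking lemma: 2 * 10 = 20.
A tree on 10 vertices has 9 edges. This graph has 10 edges (1 extra). Not a tree.
Number of triangles = 1.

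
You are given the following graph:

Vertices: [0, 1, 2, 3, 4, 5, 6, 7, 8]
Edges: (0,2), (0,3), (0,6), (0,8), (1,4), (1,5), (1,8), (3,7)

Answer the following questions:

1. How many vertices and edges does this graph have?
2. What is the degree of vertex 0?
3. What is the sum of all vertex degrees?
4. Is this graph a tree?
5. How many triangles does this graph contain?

Count: 9 vertices, 8 edges.
Vertex 0 has neighbors [2, 3, 6, 8], degree = 4.
Handshaking lemma: 2 * 8 = 16.
A graph is a tree iff it is connected and has exactly n-1 edges. This graph is connected (all 9 vertices in one component) and has 9-1 = 8 edges. It is a tree.
Number of triangles = 0.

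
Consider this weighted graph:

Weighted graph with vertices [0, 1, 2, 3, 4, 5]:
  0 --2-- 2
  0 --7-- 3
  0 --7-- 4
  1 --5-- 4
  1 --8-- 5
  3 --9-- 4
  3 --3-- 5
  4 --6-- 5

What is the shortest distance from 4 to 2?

Using Dijkstra's algorithm from vertex 4:
Shortest path: 4 -> 0 -> 2
Total weight: 7 + 2 = 9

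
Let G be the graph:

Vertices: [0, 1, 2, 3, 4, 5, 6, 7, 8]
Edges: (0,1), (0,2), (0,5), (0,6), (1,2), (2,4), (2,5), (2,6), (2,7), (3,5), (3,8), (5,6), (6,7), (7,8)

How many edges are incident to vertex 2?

Vertex 2 has neighbors [0, 1, 4, 5, 6, 7], so deg(2) = 6.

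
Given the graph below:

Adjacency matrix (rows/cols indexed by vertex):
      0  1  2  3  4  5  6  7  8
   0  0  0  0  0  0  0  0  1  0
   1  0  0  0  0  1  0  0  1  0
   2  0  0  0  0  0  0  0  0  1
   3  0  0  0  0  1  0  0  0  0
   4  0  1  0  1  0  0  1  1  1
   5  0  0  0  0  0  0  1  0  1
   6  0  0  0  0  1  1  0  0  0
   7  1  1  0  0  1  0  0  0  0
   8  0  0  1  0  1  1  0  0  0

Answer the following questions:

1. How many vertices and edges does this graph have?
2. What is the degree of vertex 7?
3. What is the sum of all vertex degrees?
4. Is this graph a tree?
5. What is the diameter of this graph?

Count: 9 vertices, 10 edges.
Vertex 7 has neighbors [0, 1, 4], degree = 3.
Handshaking lemma: 2 * 10 = 20.
A tree on 9 vertices has 8 edges. This graph has 10 edges (2 extra). Not a tree.
Diameter (longest shortest path) = 4.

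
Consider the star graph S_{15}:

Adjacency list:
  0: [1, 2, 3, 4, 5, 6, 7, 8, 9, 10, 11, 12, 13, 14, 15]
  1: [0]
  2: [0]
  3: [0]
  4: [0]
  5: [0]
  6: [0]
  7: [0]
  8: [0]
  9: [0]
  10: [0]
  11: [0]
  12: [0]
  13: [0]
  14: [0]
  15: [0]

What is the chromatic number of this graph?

S_{15} has one hub adjacent to 15 leaves; leaves are pairwise non-adjacent.
Color the hub 0 and every leaf 1.
Chromatic number = 2.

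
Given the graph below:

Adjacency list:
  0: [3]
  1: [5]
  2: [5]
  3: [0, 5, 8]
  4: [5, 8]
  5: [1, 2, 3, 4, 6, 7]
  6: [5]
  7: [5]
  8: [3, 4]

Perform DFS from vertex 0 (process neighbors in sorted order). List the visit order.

DFS from vertex 0 (neighbors processed in ascending order):
Visit order: 0, 3, 5, 1, 2, 4, 8, 6, 7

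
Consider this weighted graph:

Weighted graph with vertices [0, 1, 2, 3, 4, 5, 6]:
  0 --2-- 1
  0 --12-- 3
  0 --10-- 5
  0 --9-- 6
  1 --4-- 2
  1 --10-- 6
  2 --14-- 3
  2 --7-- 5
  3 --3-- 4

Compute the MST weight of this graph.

Applying Kruskal's algorithm (sort edges by weight, add if no cycle):
  Add (0,1) w=2
  Add (3,4) w=3
  Add (1,2) w=4
  Add (2,5) w=7
  Add (0,6) w=9
  Skip (0,5) w=10 (creates cycle)
  Skip (1,6) w=10 (creates cycle)
  Add (0,3) w=12
  Skip (2,3) w=14 (creates cycle)
MST weight = 37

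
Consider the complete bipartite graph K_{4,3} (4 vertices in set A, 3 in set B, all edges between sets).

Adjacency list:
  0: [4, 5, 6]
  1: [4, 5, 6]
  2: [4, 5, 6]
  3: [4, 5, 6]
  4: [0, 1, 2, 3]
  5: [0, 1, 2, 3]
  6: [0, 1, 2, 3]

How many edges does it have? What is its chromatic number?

K_{4,3} has 4 * 3 = 12 edges.
Bipartite graphs have chromatic number 2 (color each partition differently).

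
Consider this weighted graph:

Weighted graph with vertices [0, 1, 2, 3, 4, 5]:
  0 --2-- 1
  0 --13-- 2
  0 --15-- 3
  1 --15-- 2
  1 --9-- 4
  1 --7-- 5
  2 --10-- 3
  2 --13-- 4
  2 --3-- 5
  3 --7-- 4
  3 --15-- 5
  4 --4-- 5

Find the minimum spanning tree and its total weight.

Applying Kruskal's algorithm (sort edges by weight, add if no cycle):
  Add (0,1) w=2
  Add (2,5) w=3
  Add (4,5) w=4
  Add (1,5) w=7
  Add (3,4) w=7
  Skip (1,4) w=9 (creates cycle)
  Skip (2,3) w=10 (creates cycle)
  Skip (0,2) w=13 (creates cycle)
  Skip (2,4) w=13 (creates cycle)
  Skip (0,3) w=15 (creates cycle)
  Skip (1,2) w=15 (creates cycle)
  Skip (3,5) w=15 (creates cycle)
MST weight = 23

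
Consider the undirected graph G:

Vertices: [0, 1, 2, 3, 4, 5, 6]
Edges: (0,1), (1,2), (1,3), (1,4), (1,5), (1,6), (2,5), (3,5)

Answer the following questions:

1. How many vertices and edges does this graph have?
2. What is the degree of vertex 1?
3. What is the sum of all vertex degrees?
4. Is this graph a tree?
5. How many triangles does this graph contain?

Count: 7 vertices, 8 edges.
Vertex 1 has neighbors [0, 2, 3, 4, 5, 6], degree = 6.
Handshaking lemma: 2 * 8 = 16.
A tree on 7 vertices has 6 edges. This graph has 8 edges (2 extra). Not a tree.
Number of triangles = 2.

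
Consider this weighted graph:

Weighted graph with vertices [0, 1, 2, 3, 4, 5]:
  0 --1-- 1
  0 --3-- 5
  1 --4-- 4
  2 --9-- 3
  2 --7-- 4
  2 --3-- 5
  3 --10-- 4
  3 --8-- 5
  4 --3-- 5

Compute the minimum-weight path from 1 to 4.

Using Dijkstra's algorithm from vertex 1:
Shortest path: 1 -> 4
Total weight: 4 = 4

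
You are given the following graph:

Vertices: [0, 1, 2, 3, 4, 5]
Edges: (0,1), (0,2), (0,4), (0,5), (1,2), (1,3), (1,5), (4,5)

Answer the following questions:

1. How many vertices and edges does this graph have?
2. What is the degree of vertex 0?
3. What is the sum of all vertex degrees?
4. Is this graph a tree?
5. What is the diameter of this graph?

Count: 6 vertices, 8 edges.
Vertex 0 has neighbors [1, 2, 4, 5], degree = 4.
Handshaking lemma: 2 * 8 = 16.
A tree on 6 vertices has 5 edges. This graph has 8 edges (3 extra). Not a tree.
Diameter (longest shortest path) = 3.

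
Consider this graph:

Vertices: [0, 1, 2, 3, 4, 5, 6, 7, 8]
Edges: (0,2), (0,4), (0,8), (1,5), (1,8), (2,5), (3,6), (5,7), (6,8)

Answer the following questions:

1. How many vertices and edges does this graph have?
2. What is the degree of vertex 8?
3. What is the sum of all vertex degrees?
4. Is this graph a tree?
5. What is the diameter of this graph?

Count: 9 vertices, 9 edges.
Vertex 8 has neighbors [0, 1, 6], degree = 3.
Handshaking lemma: 2 * 9 = 18.
A tree on 9 vertices has 8 edges. This graph has 9 edges (1 extra). Not a tree.
Diameter (longest shortest path) = 5.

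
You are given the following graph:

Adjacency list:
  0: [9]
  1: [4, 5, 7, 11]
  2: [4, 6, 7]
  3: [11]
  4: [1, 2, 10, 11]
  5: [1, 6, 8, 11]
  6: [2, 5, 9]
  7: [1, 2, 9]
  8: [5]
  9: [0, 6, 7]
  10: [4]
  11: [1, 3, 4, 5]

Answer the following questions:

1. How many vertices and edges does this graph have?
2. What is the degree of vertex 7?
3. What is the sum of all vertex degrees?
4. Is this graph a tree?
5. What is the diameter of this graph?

Count: 12 vertices, 16 edges.
Vertex 7 has neighbors [1, 2, 9], degree = 3.
Handshaking lemma: 2 * 16 = 32.
A tree on 12 vertices has 11 edges. This graph has 16 edges (5 extra). Not a tree.
Diameter (longest shortest path) = 5.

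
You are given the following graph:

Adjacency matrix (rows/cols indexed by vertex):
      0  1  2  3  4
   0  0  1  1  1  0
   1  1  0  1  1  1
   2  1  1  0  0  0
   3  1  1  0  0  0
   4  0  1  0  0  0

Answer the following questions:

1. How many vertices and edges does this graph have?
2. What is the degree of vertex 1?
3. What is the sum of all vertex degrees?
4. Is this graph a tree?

Count: 5 vertices, 6 edges.
Vertex 1 has neighbors [0, 2, 3, 4], degree = 4.
Handshaking lemma: 2 * 6 = 12.
A tree on 5 vertices has 4 edges. This graph has 6 edges (2 extra). Not a tree.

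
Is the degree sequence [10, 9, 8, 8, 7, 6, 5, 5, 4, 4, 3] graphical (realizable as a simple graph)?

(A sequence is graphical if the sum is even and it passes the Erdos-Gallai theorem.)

Sum of degrees = 69. Sum is odd, so the sequence is NOT graphical.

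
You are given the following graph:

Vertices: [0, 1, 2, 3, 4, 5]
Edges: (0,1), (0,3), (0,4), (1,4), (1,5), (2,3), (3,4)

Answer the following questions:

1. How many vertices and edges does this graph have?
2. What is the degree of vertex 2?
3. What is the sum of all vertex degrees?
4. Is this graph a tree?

Count: 6 vertices, 7 edges.
Vertex 2 has neighbors [3], degree = 1.
Handshaking lemma: 2 * 7 = 14.
A tree on 6 vertices has 5 edges. This graph has 7 edges (2 extra). Not a tree.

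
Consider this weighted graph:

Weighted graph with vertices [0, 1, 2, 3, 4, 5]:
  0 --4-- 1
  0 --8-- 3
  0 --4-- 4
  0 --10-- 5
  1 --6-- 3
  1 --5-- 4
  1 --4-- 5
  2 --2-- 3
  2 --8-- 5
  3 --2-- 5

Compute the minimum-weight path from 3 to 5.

Using Dijkstra's algorithm from vertex 3:
Shortest path: 3 -> 5
Total weight: 2 = 2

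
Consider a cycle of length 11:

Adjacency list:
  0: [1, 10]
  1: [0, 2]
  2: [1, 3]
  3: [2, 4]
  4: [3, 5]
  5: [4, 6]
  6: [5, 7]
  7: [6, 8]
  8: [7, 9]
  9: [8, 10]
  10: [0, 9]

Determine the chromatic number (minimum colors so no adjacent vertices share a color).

This is an odd cycle (C_11). Odd cycles are not bipartite (any 2-coloring forces two adjacent vertices to match), and 3 colors suffice.
Chromatic number = 3.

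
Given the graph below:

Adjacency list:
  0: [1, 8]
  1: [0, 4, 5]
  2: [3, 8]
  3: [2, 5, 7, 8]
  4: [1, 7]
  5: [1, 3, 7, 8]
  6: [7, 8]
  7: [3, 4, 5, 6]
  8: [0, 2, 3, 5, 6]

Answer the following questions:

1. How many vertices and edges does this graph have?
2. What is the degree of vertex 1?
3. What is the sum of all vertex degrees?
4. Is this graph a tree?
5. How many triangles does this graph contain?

Count: 9 vertices, 14 edges.
Vertex 1 has neighbors [0, 4, 5], degree = 3.
Handshaking lemma: 2 * 14 = 28.
A tree on 9 vertices has 8 edges. This graph has 14 edges (6 extra). Not a tree.
Number of triangles = 3.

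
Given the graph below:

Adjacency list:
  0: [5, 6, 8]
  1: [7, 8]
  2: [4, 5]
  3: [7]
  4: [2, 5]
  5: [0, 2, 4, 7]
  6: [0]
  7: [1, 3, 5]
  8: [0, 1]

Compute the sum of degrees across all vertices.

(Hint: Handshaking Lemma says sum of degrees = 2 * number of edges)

Count edges: 10 edges.
By Handshaking Lemma: sum of degrees = 2 * 10 = 20.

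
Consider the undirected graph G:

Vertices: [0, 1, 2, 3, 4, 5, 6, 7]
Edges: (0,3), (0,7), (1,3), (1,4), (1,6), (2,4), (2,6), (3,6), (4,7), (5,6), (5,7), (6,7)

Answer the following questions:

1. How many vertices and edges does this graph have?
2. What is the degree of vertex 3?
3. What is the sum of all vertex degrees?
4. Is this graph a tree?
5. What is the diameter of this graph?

Count: 8 vertices, 12 edges.
Vertex 3 has neighbors [0, 1, 6], degree = 3.
Handshaking lemma: 2 * 12 = 24.
A tree on 8 vertices has 7 edges. This graph has 12 edges (5 extra). Not a tree.
Diameter (longest shortest path) = 3.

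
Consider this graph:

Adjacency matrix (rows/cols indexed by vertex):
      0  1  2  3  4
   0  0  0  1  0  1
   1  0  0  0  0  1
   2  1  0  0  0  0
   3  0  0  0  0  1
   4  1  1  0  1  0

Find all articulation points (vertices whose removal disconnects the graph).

An articulation point is a vertex whose removal disconnects the graph.
Articulation points: [0, 4]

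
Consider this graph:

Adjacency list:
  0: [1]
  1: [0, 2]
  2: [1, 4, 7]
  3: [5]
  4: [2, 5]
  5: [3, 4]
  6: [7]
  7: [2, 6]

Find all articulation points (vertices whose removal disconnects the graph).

An articulation point is a vertex whose removal disconnects the graph.
Articulation points: [1, 2, 4, 5, 7]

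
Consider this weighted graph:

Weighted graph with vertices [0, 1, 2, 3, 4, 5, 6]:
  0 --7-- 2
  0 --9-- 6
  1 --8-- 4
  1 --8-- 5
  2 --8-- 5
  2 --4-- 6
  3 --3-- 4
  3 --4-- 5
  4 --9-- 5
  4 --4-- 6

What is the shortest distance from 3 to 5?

Using Dijkstra's algorithm from vertex 3:
Shortest path: 3 -> 5
Total weight: 4 = 4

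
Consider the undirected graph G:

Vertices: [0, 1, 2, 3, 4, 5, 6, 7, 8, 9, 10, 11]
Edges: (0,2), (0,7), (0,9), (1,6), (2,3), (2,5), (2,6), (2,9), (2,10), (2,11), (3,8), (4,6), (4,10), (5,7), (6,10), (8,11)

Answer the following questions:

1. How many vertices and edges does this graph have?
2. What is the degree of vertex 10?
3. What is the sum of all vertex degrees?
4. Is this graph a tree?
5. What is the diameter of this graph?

Count: 12 vertices, 16 edges.
Vertex 10 has neighbors [2, 4, 6], degree = 3.
Handshaking lemma: 2 * 16 = 32.
A tree on 12 vertices has 11 edges. This graph has 16 edges (5 extra). Not a tree.
Diameter (longest shortest path) = 4.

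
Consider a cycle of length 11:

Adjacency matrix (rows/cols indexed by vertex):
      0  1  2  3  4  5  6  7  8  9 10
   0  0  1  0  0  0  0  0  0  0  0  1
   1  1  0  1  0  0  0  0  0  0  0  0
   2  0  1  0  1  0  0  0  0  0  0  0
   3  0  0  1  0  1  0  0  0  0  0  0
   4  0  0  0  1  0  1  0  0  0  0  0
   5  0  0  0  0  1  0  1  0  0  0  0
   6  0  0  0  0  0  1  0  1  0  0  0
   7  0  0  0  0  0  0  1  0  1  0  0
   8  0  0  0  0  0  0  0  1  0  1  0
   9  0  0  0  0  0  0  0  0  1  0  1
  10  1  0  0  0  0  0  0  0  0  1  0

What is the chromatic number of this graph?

This is an odd cycle (C_11). Odd cycles are not bipartite (any 2-coloring forces two adjacent vertices to match), and 3 colors suffice.
Chromatic number = 3.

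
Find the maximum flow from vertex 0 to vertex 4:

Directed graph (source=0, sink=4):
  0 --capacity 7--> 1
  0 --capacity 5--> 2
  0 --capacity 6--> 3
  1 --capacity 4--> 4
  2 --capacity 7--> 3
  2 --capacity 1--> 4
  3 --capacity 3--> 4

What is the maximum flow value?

Computing max flow:
  Flow on (0->1): 4/7
  Flow on (0->2): 1/5
  Flow on (0->3): 3/6
  Flow on (1->4): 4/4
  Flow on (2->4): 1/1
  Flow on (3->4): 3/3
Maximum flow = 8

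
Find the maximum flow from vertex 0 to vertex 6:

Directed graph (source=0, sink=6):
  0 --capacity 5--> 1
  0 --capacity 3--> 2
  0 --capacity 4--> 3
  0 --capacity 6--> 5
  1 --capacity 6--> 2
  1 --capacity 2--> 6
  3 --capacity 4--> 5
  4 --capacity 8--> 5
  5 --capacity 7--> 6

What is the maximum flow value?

Computing max flow:
  Flow on (0->1): 2/5
  Flow on (0->3): 1/4
  Flow on (0->5): 6/6
  Flow on (1->6): 2/2
  Flow on (3->5): 1/4
  Flow on (5->6): 7/7
Maximum flow = 9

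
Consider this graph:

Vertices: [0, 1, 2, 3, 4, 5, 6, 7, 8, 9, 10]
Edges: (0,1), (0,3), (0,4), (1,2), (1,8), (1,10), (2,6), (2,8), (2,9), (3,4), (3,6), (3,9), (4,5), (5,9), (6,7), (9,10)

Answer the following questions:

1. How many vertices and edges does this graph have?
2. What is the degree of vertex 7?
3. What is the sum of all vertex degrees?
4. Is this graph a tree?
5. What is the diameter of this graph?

Count: 11 vertices, 16 edges.
Vertex 7 has neighbors [6], degree = 1.
Handshaking lemma: 2 * 16 = 32.
A tree on 11 vertices has 10 edges. This graph has 16 edges (6 extra). Not a tree.
Diameter (longest shortest path) = 4.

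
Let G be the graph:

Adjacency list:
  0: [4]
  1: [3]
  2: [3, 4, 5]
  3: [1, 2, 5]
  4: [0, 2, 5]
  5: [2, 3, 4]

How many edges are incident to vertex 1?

Vertex 1 has neighbors [3], so deg(1) = 1.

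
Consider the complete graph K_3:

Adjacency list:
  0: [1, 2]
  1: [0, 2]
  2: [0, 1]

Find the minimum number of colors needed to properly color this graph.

In K_3, every vertex is adjacent to every other vertex.
Each vertex needs a unique color.
Chromatic number = 3.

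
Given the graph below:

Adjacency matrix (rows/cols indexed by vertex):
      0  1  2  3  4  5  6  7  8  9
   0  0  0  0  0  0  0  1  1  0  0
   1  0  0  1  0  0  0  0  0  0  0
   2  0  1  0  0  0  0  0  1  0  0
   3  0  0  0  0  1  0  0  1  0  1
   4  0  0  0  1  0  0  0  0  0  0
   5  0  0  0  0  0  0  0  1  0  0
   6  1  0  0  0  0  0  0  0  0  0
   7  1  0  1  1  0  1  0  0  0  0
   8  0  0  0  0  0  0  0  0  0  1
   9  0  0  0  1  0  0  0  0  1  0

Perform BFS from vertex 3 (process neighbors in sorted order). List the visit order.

BFS from vertex 3 (neighbors processed in ascending order):
Visit order: 3, 4, 7, 9, 0, 2, 5, 8, 6, 1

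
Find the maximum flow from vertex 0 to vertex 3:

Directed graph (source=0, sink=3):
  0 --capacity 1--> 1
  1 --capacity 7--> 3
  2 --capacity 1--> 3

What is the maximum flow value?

Computing max flow:
  Flow on (0->1): 1/1
  Flow on (1->3): 1/7
Maximum flow = 1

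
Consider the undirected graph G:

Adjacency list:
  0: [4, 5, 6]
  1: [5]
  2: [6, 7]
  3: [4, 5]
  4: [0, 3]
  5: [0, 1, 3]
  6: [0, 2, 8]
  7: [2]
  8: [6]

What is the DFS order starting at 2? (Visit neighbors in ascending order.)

DFS from vertex 2 (neighbors processed in ascending order):
Visit order: 2, 6, 0, 4, 3, 5, 1, 8, 7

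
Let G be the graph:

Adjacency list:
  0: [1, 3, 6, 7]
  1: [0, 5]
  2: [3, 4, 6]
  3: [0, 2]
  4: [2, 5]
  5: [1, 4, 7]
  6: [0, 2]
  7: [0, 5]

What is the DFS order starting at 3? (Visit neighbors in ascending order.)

DFS from vertex 3 (neighbors processed in ascending order):
Visit order: 3, 0, 1, 5, 4, 2, 6, 7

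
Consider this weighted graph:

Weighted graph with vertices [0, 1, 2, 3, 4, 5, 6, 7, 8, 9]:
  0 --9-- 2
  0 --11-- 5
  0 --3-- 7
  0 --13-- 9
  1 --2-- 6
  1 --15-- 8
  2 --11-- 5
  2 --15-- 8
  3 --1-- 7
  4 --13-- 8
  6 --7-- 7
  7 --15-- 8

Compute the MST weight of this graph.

Applying Kruskal's algorithm (sort edges by weight, add if no cycle):
  Add (3,7) w=1
  Add (1,6) w=2
  Add (0,7) w=3
  Add (6,7) w=7
  Add (0,2) w=9
  Add (0,5) w=11
  Skip (2,5) w=11 (creates cycle)
  Add (0,9) w=13
  Add (4,8) w=13
  Add (1,8) w=15
  Skip (2,8) w=15 (creates cycle)
  Skip (7,8) w=15 (creates cycle)
MST weight = 74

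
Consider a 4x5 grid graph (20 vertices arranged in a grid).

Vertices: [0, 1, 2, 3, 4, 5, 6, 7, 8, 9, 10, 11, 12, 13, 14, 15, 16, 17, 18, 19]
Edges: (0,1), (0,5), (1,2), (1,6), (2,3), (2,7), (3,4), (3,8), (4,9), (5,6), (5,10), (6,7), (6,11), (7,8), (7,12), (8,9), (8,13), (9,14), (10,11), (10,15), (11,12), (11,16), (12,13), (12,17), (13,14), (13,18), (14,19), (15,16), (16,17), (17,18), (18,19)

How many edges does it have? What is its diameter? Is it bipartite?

A 4x5 grid has 15 vertical edges and 16 horizontal edges.
Total edges = 15 + 16 = 31.
Diameter = (4-1) + (5-1) = 7 (corner to opposite corner).
Grid graphs are bipartite (checkerboard coloring).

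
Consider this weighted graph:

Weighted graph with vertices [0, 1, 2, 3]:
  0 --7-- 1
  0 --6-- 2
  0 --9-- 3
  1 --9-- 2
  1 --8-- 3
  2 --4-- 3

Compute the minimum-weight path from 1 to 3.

Using Dijkstra's algorithm from vertex 1:
Shortest path: 1 -> 3
Total weight: 8 = 8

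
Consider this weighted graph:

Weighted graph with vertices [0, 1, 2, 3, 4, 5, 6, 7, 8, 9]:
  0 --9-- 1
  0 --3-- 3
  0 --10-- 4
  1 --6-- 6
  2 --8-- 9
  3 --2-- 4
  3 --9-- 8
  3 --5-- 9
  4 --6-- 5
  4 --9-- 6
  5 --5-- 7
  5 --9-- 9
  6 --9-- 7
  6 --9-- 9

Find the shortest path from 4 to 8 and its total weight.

Using Dijkstra's algorithm from vertex 4:
Shortest path: 4 -> 3 -> 8
Total weight: 2 + 9 = 11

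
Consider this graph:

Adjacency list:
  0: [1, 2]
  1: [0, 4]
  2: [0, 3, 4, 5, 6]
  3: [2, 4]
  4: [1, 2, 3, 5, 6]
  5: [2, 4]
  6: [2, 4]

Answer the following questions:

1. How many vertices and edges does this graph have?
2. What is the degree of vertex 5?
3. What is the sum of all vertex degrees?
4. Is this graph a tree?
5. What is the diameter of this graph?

Count: 7 vertices, 10 edges.
Vertex 5 has neighbors [2, 4], degree = 2.
Handshaking lemma: 2 * 10 = 20.
A tree on 7 vertices has 6 edges. This graph has 10 edges (4 extra). Not a tree.
Diameter (longest shortest path) = 2.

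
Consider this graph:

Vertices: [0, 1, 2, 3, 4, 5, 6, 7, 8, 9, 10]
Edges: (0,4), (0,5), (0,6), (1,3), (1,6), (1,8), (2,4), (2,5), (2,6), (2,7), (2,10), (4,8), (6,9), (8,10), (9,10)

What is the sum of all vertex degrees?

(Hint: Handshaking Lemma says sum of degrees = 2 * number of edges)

Count edges: 15 edges.
By Handshaking Lemma: sum of degrees = 2 * 15 = 30.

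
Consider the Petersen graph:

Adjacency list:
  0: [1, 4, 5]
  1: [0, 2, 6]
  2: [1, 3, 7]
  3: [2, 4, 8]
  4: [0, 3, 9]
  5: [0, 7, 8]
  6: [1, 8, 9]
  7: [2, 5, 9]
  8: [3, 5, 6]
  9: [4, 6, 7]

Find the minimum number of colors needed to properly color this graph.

The Petersen graph contains odd cycles (e.g. the outer 5-cycle), so chi >= 3.
A proper 3-coloring exists (it is a well-known 3-chromatic graph).
Chromatic number = 3.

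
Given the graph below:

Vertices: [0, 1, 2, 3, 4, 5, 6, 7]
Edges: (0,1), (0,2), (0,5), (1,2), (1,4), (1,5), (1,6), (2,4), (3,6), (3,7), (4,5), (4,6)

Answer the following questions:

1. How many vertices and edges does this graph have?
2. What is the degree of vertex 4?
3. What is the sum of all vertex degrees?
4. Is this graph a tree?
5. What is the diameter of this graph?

Count: 8 vertices, 12 edges.
Vertex 4 has neighbors [1, 2, 5, 6], degree = 4.
Handshaking lemma: 2 * 12 = 24.
A tree on 8 vertices has 7 edges. This graph has 12 edges (5 extra). Not a tree.
Diameter (longest shortest path) = 4.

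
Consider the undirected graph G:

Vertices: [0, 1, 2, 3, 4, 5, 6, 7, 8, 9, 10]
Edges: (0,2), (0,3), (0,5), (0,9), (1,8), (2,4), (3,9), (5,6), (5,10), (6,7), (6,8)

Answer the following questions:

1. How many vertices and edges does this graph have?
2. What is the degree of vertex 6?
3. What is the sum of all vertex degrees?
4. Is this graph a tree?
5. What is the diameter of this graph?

Count: 11 vertices, 11 edges.
Vertex 6 has neighbors [5, 7, 8], degree = 3.
Handshaking lemma: 2 * 11 = 22.
A tree on 11 vertices has 10 edges. This graph has 11 edges (1 extra). Not a tree.
Diameter (longest shortest path) = 6.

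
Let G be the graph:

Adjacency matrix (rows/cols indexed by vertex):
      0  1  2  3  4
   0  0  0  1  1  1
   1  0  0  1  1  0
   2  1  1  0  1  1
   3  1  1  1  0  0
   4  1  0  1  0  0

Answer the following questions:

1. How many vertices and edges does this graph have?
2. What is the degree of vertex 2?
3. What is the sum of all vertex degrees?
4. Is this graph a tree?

Count: 5 vertices, 7 edges.
Vertex 2 has neighbors [0, 1, 3, 4], degree = 4.
Handshaking lemma: 2 * 7 = 14.
A tree on 5 vertices has 4 edges. This graph has 7 edges (3 extra). Not a tree.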